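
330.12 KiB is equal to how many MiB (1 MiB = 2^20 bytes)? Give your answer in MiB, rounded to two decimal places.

0.32 MiB

330.12 KiB = 330.12 × 2^10 bytes = 338,042.88 bytes
1 MiB = 1,048,576 bytes
338,042.88 / 1,048,576 = 0.32 MiB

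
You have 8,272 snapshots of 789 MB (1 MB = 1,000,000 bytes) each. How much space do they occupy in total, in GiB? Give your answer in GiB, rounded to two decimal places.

Total = 8,272 × 789 MB = 6,526,608 MB
= 6,526,608 × 1,000,000 bytes = 6,526,608,000,000 bytes
1 GiB = 1,073,741,824 bytes
6,526,608,000,000 / 1,073,741,824 = 6,078.38 GiB

6,078.38 GiB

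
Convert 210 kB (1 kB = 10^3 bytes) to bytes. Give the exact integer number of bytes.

210 × 1,000 = 210,000 bytes

210,000 bytes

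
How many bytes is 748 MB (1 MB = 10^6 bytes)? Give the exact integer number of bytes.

748,000,000 bytes

748 × 1,000,000 = 748,000,000 bytes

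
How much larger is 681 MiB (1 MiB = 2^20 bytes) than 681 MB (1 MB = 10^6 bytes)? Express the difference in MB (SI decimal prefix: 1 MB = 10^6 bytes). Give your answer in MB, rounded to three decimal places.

681 MiB = 681 × 1,048,576 = 714,080,256 bytes
681 MB = 681 × 1,000,000 = 681,000,000 bytes
difference = 33,080,256 bytes
33,080,256 / 1,000,000 = 33.080 MB

33.080 MB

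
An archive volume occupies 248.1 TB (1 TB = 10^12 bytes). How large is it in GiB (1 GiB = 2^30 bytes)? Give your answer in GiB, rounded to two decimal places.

231,061.13 GiB

248.1 TB = 248.1 × 10^12 bytes = 248,100,000,000,000 bytes
1 GiB = 2^30 bytes = 1,073,741,824 bytes
248,100,000,000,000 / 1,073,741,824 = 231,061.13 GiB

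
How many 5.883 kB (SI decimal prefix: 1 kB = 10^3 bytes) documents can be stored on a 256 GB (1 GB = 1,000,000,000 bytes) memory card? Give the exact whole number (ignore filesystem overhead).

43,515,213

Capacity: 256 GB = 256,000,000,000 bytes
Per item: 5.883 kB = 5,883 bytes
⌊256,000,000,000 / 5,883⌋ = 43,515,213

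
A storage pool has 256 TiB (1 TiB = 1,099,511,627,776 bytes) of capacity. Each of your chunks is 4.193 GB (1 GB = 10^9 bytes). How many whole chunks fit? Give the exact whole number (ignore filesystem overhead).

Capacity: 256 TiB = 281,474,976,710,656 bytes
Per item: 4.193 GB = 4,193,000,000 bytes
⌊281,474,976,710,656 / 4,193,000,000⌋ = 67,129

67,129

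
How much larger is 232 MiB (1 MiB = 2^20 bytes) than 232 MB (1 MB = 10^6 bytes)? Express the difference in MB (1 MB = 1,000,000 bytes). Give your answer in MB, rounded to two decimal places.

11.27 MB

232 MiB = 232 × 1,048,576 = 243,269,632 bytes
232 MB = 232 × 1,000,000 = 232,000,000 bytes
difference = 11,269,632 bytes
11,269,632 / 1,000,000 = 11.27 MB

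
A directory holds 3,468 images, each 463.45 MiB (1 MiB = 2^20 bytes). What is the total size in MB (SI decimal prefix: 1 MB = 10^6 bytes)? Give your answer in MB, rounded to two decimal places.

1,685,318.11 MB

Total = 3,468 × 463.45 MiB = 1607244.6 MiB
= 1607244.6 × 1,048,576 bytes = 1,685,318,113,689.6 bytes
1 MB = 1,000,000 bytes
1,685,318,113,689.6 / 1,000,000 = 1,685,318.11 MB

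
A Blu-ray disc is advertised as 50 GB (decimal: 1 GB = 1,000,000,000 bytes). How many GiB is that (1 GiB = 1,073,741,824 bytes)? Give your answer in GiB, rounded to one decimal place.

50 GB = 50 × 10^9 bytes = 50,000,000,000 bytes
1 GiB = 2^30 bytes = 1,073,741,824 bytes
50,000,000,000 / 1,073,741,824 = 46.6 GiB

46.6 GiB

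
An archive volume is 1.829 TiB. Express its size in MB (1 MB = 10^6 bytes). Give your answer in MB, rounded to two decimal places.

2,011,006.77 MB

1.829 TiB × 1,099,511,627,776 bytes/TiB = 2,011,006,767,202.304 bytes
1 MB = 1,000,000 bytes
2,011,006,767,202.304 / 1,000,000 = 2,011,006.77 MB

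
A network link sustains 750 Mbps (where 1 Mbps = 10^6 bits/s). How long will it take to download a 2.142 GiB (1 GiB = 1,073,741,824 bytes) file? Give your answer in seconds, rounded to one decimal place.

24.5 seconds

2.142 GiB = 2,299,954,987.008 bytes = 18,399,639,896.064 bits
750 Mbps = 750,000,000 bits/s
time = 18,399,639,896.064 / 750,000,000 = 24.5 s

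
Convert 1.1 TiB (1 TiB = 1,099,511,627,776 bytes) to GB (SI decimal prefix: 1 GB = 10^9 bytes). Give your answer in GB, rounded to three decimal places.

1,209.463 GB

1.1 TiB = 1.1 × 2^40 bytes = 1,209,462,790,553.6 bytes
1 GB = 1,000,000,000 bytes
1,209,462,790,553.6 / 1,000,000,000 = 1,209.463 GB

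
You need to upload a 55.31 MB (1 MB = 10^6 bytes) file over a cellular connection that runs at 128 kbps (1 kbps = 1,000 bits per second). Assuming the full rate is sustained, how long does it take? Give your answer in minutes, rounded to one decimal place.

55.31 MB = 55,310,000 bytes = 442,480,000 bits
128 kbps = 128,000 bits/s
time = 442,480,000 / 128,000 = 3,456.88 s
3,456.88 s / 60 = 57.6 minutes

57.6 minutes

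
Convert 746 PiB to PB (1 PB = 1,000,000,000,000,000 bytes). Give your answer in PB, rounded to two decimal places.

746 PiB × 1,125,899,906,842,624 bytes/PiB = 839,921,330,504,597,504 bytes
1 PB = 10^15 bytes = 1,000,000,000,000,000 bytes
839,921,330,504,597,504 / 1,000,000,000,000,000 = 839.92 PB

839.92 PB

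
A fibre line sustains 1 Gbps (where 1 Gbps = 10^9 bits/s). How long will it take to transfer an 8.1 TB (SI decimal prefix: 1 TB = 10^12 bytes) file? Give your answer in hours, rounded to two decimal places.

18.00 hours

8.1 TB = 8,100,000,000,000 bytes = 64,800,000,000,000 bits
1 Gbps = 1,000,000,000 bits/s
time = 64,800,000,000,000 / 1,000,000,000 = 64,800.0000 s
64,800.0000 s / 3600 = 18.00 hours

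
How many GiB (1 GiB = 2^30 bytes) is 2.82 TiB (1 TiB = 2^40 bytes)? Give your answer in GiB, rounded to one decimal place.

2.82 TiB = 2.82 × 2^40 bytes = 3,100,622,790,328.32 bytes
1 GiB = 1,073,741,824 bytes
3,100,622,790,328.32 / 1,073,741,824 = 2,887.7 GiB

2,887.7 GiB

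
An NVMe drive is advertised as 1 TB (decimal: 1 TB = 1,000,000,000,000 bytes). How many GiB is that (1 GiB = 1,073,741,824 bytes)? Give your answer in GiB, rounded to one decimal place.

1 TB = 1 × 10^12 bytes = 1,000,000,000,000 bytes
1 GiB = 1,073,741,824 bytes
1,000,000,000,000 / 1,073,741,824 = 931.3 GiB

931.3 GiB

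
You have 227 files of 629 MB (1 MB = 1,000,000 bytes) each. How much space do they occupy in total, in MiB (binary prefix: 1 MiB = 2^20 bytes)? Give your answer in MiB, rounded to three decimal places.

136,168.480 MiB

Total = 227 × 629 MB = 142,783 MB
= 142,783 × 1,000,000 bytes = 142,783,000,000 bytes
1 MiB = 1,048,576 bytes
142,783,000,000 / 1,048,576 = 136,168.480 MiB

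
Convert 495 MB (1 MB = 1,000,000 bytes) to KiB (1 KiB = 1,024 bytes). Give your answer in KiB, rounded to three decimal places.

495 MB × 1,000,000 bytes/MB = 495,000,000 bytes
1 KiB = 1,024 bytes
495,000,000 / 1,024 = 483,398.438 KiB

483,398.438 KiB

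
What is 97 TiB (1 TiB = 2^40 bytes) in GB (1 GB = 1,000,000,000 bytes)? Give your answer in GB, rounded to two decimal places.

106,652.63 GB

97 TiB = 97 × 2^40 bytes = 106,652,627,894,272 bytes
1 GB = 10^9 bytes = 1,000,000,000 bytes
106,652,627,894,272 / 1,000,000,000 = 106,652.63 GB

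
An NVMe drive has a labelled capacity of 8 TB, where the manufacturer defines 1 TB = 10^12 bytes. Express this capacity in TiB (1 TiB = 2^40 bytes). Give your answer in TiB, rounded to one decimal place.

7.3 TiB

8 TB = 8 × 10^12 bytes = 8,000,000,000,000 bytes
1 TiB = 2^40 bytes = 1,099,511,627,776 bytes
8,000,000,000,000 / 1,099,511,627,776 = 7.3 TiB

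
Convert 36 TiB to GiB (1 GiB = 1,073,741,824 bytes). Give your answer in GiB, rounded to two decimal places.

36 TiB = 36 × 2^40 bytes = 39,582,418,599,936 bytes
1 GiB = 1,073,741,824 bytes
39,582,418,599,936 / 1,073,741,824 = 36,864.00 GiB

36,864.00 GiB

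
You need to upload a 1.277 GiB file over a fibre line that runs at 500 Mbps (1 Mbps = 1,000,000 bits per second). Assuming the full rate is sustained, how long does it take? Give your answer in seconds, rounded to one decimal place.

21.9 seconds

1.277 GiB = 1,371,168,309.248 bytes = 10,969,346,473.984 bits
500 Mbps = 500,000,000 bits/s
time = 10,969,346,473.984 / 500,000,000 = 21.9 s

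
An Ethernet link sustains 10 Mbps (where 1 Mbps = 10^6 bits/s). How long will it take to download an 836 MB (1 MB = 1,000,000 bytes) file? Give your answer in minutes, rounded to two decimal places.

836 MB = 836,000,000 bytes = 6,688,000,000 bits
10 Mbps = 10,000,000 bits/s
time = 6,688,000,000 / 10,000,000 = 668.800 s
668.800 s / 60 = 11.15 minutes

11.15 minutes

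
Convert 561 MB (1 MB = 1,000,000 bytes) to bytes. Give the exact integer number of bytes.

561,000,000 bytes

561 × 1,000,000 = 561,000,000 bytes  (1 MB = 10^6 bytes)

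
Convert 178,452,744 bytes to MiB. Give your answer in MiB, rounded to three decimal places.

178,452,744 bytes given.
1 MiB = 1,048,576 bytes
178,452,744 / 1,048,576 = 170.186 MiB

170.186 MiB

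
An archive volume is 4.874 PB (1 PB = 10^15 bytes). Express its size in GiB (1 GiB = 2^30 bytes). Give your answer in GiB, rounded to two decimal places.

4,539,266.23 GiB

4.874 PB × 1,000,000,000,000,000 bytes/PB = 4,874,000,000,000,000 bytes
1 GiB = 2^30 bytes = 1,073,741,824 bytes
4,874,000,000,000,000 / 1,073,741,824 = 4,539,266.23 GiB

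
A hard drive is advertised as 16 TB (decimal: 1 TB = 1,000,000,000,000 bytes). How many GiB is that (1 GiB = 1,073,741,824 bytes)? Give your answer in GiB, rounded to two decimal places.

16 TB × 1,000,000,000,000 bytes/TB = 16,000,000,000,000 bytes
1 GiB = 1,073,741,824 bytes
16,000,000,000,000 / 1,073,741,824 = 14,901.16 GiB

14,901.16 GiB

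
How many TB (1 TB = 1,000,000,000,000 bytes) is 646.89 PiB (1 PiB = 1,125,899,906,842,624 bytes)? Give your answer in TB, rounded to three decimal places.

646.89 PiB × 1,125,899,906,842,624 bytes/PiB = 728,333,390,737,425,039.36 bytes
1 TB = 1,000,000,000,000 bytes
728,333,390,737,425,039.36 / 1,000,000,000,000 = 728,333.391 TB

728,333.391 TB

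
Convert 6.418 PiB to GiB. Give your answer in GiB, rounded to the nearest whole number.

6,729,761 GiB

6.418 PiB × 1,125,899,906,842,624 bytes/PiB = 7,226,025,602,115,960.832 bytes
1 GiB = 1,073,741,824 bytes
7,226,025,602,115,960.832 / 1,073,741,824 = 6,729,761 GiB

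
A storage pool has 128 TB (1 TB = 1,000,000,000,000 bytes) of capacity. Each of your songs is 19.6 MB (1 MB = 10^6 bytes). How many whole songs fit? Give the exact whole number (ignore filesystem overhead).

Capacity: 128 TB = 128,000,000,000,000 bytes
Per item: 19.6 MB = 19,600,000 bytes
⌊128,000,000,000,000 / 19,600,000⌋ = 6,530,612

6,530,612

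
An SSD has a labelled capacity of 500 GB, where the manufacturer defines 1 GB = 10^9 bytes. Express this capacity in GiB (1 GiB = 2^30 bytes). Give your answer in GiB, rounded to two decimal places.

465.66 GiB

500 GB = 500 × 10^9 bytes = 500,000,000,000 bytes
1 GiB = 2^30 bytes = 1,073,741,824 bytes
500,000,000,000 / 1,073,741,824 = 465.66 GiB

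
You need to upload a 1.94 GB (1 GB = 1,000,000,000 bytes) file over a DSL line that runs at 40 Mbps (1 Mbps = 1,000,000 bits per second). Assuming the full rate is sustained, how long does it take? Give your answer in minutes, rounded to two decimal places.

1.94 GB = 1,940,000,000 bytes = 15,520,000,000 bits
40 Mbps = 40,000,000 bits/s
time = 15,520,000,000 / 40,000,000 = 388.000 s
388.000 s / 60 = 6.47 minutes

6.47 minutes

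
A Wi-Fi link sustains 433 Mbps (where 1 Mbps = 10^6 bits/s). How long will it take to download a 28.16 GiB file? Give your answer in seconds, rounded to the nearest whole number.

559 seconds

28.16 GiB = 30,236,569,763.84 bytes = 241,892,558,110.72 bits
433 Mbps = 433,000,000 bits/s
time = 241,892,558,110.72 / 433,000,000 = 559 s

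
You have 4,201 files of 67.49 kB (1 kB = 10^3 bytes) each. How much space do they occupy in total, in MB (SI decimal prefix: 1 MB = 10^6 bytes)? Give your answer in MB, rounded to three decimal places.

283.525 MB

Total = 4,201 × 67.49 kB = 283525.49 kB
= 283525.49 × 1,000 bytes = 283,525,490 bytes
1 MB = 1,000,000 bytes
283,525,490 / 1,000,000 = 283.525 MB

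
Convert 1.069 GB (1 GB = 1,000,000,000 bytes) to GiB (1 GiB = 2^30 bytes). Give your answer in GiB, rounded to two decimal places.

1.00 GiB

1.069 GB × 1,000,000,000 bytes/GB = 1,069,000,000 bytes
1 GiB = 1,073,741,824 bytes
1,069,000,000 / 1,073,741,824 = 1.00 GiB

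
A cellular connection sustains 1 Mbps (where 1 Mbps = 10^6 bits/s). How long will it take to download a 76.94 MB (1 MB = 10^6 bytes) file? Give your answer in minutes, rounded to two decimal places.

10.26 minutes

76.94 MB = 76,940,000 bytes = 615,520,000 bits
1 Mbps = 1,000,000 bits/s
time = 615,520,000 / 1,000,000 = 615.520 s
615.520 s / 60 = 10.26 minutes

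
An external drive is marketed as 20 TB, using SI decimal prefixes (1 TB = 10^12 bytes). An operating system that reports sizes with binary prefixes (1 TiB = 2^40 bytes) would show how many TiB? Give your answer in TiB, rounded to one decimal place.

20 TB = 20 × 10^12 bytes = 20,000,000,000,000 bytes
1 TiB = 2^40 bytes = 1,099,511,627,776 bytes
20,000,000,000,000 / 1,099,511,627,776 = 18.2 TiB

18.2 TiB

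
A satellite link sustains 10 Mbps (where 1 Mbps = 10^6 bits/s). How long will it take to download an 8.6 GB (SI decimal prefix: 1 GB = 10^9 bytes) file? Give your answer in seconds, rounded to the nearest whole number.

6,880 seconds

8.6 GB = 8,600,000,000 bytes = 68,800,000,000 bits
10 Mbps = 10,000,000 bits/s
time = 68,800,000,000 / 10,000,000 = 6,880 s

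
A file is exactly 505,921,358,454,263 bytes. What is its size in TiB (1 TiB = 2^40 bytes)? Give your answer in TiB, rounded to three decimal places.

505,921,358,454,263 bytes given.
1 TiB = 2^40 bytes = 1,099,511,627,776 bytes
505,921,358,454,263 / 1,099,511,627,776 = 460.133 TiB

460.133 TiB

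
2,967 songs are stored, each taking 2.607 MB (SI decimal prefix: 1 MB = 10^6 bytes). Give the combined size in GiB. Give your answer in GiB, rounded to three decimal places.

7.204 GiB

Total = 2,967 × 2.607 MB = 7734.969 MB
= 7734.969 × 1,000,000 bytes = 7,734,969,000 bytes
1 GiB = 1,073,741,824 bytes
7,734,969,000 / 1,073,741,824 = 7.204 GiB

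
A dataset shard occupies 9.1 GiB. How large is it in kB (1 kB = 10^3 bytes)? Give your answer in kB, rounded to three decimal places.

9,771,050.598 kB

9.1 GiB = 9.1 × 2^30 bytes = 9,771,050,598.4 bytes
1 kB = 10^3 bytes = 1,000 bytes
9,771,050,598.4 / 1,000 = 9,771,050.598 kB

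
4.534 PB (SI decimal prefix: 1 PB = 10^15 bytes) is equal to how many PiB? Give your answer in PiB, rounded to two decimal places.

4.03 PiB

4.534 PB × 1,000,000,000,000,000 bytes/PB = 4,534,000,000,000,000 bytes
1 PiB = 2^50 bytes = 1,125,899,906,842,624 bytes
4,534,000,000,000,000 / 1,125,899,906,842,624 = 4.03 PiB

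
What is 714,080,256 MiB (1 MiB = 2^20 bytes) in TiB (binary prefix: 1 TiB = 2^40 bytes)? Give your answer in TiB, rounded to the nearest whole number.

714,080,256 MiB = 714,080,256 × 2^20 bytes = 748,767,418,515,456 bytes
1 TiB = 2^40 bytes = 1,099,511,627,776 bytes
748,767,418,515,456 / 1,099,511,627,776 = 681 TiB

681 TiB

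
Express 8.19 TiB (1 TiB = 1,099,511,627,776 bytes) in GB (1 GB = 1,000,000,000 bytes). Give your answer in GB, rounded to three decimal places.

9,005.000 GB

8.19 TiB = 8.19 × 2^40 bytes = 9,005,000,231,485.44 bytes
1 GB = 10^9 bytes = 1,000,000,000 bytes
9,005,000,231,485.44 / 1,000,000,000 = 9,005.000 GB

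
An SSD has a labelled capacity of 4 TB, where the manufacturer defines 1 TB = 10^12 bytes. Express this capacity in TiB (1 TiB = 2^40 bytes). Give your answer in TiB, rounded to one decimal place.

4 TB = 4 × 10^12 bytes = 4,000,000,000,000 bytes
1 TiB = 1,099,511,627,776 bytes
4,000,000,000,000 / 1,099,511,627,776 = 3.6 TiB

3.6 TiB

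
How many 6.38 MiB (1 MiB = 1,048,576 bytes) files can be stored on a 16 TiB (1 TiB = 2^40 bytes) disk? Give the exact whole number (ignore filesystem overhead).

2,629,657

Capacity: 16 TiB = 17,592,186,044,416 bytes
Per item: 6.38 MiB = 6,689,914.88 bytes
⌊17,592,186,044,416 / 6,689,914.88⌋ = 2,629,657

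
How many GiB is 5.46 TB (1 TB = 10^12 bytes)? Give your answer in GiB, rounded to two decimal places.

5.46 TB × 1,000,000,000,000 bytes/TB = 5,460,000,000,000 bytes
1 GiB = 2^30 bytes = 1,073,741,824 bytes
5,460,000,000,000 / 1,073,741,824 = 5,085.02 GiB

5,085.02 GiB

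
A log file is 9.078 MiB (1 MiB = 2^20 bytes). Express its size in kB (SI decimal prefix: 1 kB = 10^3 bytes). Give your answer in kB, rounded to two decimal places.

9,518.97 kB

9.078 MiB × 1,048,576 bytes/MiB = 9,518,972.928 bytes
1 kB = 1,000 bytes
9,518,972.928 / 1,000 = 9,518.97 kB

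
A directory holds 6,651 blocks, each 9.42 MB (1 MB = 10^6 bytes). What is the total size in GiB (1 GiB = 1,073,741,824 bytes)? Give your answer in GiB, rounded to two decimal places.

Total = 6,651 × 9.42 MB = 62652.42 MB
= 62652.42 × 1,000,000 bytes = 62,652,420,000 bytes
1 GiB = 1,073,741,824 bytes
62,652,420,000 / 1,073,741,824 = 58.35 GiB

58.35 GiB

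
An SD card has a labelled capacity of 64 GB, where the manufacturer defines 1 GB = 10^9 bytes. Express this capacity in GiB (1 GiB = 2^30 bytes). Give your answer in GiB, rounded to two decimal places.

64 GB × 1,000,000,000 bytes/GB = 64,000,000,000 bytes
1 GiB = 2^30 bytes = 1,073,741,824 bytes
64,000,000,000 / 1,073,741,824 = 59.60 GiB

59.60 GiB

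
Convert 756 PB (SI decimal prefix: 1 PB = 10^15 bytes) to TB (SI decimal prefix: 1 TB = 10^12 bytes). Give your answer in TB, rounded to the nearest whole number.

756,000 TB

756 PB × 1,000,000,000,000,000 bytes/PB = 756,000,000,000,000,000 bytes
1 TB = 1,000,000,000,000 bytes
756,000,000,000,000,000 / 1,000,000,000,000 = 756,000 TB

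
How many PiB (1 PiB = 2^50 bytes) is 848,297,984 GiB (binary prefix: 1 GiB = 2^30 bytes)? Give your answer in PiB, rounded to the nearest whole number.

809 PiB

848,297,984 GiB = 848,297,984 × 2^30 bytes = 910,853,024,635,682,816 bytes
1 PiB = 1,125,899,906,842,624 bytes
910,853,024,635,682,816 / 1,125,899,906,842,624 = 809 PiB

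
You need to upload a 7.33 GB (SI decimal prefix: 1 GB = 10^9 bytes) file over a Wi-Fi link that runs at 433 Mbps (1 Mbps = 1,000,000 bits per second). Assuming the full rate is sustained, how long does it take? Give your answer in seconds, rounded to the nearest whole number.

135 seconds

7.33 GB = 7,330,000,000 bytes = 58,640,000,000 bits
433 Mbps = 433,000,000 bits/s
time = 58,640,000,000 / 433,000,000 = 135 s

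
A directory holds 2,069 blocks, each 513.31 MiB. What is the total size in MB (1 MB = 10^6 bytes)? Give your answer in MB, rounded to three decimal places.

Total = 2,069 × 513.31 MiB = 1062038.39 MiB
= 1062038.39 × 1,048,576 bytes = 1,113,627,966,832.64 bytes
1 MB = 1,000,000 bytes
1,113,627,966,832.64 / 1,000,000 = 1,113,627.967 MB

1,113,627.967 MB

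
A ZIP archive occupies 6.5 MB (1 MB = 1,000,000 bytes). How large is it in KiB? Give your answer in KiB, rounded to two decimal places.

6.5 MB = 6.5 × 10^6 bytes = 6,500,000 bytes
1 KiB = 2^10 bytes = 1,024 bytes
6,500,000 / 1,024 = 6,347.66 KiB

6,347.66 KiB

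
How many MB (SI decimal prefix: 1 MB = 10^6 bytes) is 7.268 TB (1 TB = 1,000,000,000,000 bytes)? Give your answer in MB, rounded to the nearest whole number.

7.268 TB = 7.268 × 10^12 bytes = 7,268,000,000,000 bytes
1 MB = 1,000,000 bytes
7,268,000,000,000 / 1,000,000 = 7,268,000 MB

7,268,000 MB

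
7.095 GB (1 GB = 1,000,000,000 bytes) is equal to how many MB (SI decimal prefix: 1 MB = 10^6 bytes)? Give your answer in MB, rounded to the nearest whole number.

7,095 MB

7.095 GB = 7.095 × 10^9 bytes = 7,095,000,000 bytes
1 MB = 10^6 bytes = 1,000,000 bytes
7,095,000,000 / 1,000,000 = 7,095 MB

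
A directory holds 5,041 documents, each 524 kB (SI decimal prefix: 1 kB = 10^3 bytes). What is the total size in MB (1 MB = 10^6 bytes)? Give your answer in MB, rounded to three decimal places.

Total = 5,041 × 524 kB = 2,641,484 kB
= 2,641,484 × 1,000 bytes = 2,641,484,000 bytes
1 MB = 1,000,000 bytes
2,641,484,000 / 1,000,000 = 2,641.484 MB

2,641.484 MB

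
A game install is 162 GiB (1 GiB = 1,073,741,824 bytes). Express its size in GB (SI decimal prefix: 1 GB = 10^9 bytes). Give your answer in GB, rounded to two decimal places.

162 GiB × 1,073,741,824 bytes/GiB = 173,946,175,488 bytes
1 GB = 10^9 bytes = 1,000,000,000 bytes
173,946,175,488 / 1,000,000,000 = 173.95 GB

173.95 GB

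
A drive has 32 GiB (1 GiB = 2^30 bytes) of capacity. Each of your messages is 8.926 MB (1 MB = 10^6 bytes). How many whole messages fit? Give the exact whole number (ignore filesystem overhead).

Capacity: 32 GiB = 34,359,738,368 bytes
Per item: 8.926 MB = 8,926,000 bytes
⌊34,359,738,368 / 8,926,000⌋ = 3,849

3,849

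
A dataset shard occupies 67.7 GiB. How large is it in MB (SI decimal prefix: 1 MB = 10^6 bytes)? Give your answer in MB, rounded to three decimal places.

67.7 GiB = 67.7 × 2^30 bytes = 72,692,321,484.8 bytes
1 MB = 1,000,000 bytes
72,692,321,484.8 / 1,000,000 = 72,692.321 MB

72,692.321 MB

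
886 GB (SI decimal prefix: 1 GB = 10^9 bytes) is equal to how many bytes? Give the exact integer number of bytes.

886,000,000,000 bytes

886 × 1,000,000,000 = 886,000,000,000 bytes  (1 GB = 10^9 bytes)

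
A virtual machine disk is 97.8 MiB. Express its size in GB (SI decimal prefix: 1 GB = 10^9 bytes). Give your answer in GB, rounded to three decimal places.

97.8 MiB = 97.8 × 2^20 bytes = 102,550,732.8 bytes
1 GB = 1,000,000,000 bytes
102,550,732.8 / 1,000,000,000 = 0.103 GB

0.103 GB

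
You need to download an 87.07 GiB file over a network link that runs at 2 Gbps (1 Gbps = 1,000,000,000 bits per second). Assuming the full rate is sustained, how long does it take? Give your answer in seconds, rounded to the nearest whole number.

87.07 GiB = 93,490,700,615.68 bytes = 747,925,604,925.44 bits
2 Gbps = 2,000,000,000 bits/s
time = 747,925,604,925.44 / 2,000,000,000 = 374 s

374 seconds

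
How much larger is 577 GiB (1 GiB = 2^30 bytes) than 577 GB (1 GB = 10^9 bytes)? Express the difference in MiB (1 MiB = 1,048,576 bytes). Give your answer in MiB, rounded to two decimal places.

40,577.92 MiB

577 GiB = 577 × 1,073,741,824 = 619,549,032,448 bytes
577 GB = 577 × 1,000,000,000 = 577,000,000,000 bytes
difference = 42,549,032,448 bytes
42,549,032,448 / 1,048,576 = 40,577.92 MiB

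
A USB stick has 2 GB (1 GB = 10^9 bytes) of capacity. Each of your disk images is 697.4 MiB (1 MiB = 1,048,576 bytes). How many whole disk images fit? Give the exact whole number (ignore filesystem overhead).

Capacity: 2 GB = 2,000,000,000 bytes
Per item: 697.4 MiB = 731,276,902.4 bytes
⌊2,000,000,000 / 731,276,902.4⌋ = 2

2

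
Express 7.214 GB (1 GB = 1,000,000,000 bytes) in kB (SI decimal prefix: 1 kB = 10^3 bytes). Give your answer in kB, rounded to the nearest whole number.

7.214 GB × 1,000,000,000 bytes/GB = 7,214,000,000 bytes
1 kB = 1,000 bytes
7,214,000,000 / 1,000 = 7,214,000 kB

7,214,000 kB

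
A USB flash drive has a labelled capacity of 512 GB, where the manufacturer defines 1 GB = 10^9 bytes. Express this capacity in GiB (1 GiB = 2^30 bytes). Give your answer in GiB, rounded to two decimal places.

512 GB × 1,000,000,000 bytes/GB = 512,000,000,000 bytes
1 GiB = 1,073,741,824 bytes
512,000,000,000 / 1,073,741,824 = 476.84 GiB

476.84 GiB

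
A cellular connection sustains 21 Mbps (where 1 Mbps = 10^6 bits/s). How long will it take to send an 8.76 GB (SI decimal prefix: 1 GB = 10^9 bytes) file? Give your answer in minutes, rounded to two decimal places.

8.76 GB = 8,760,000,000 bytes = 70,080,000,000 bits
21 Mbps = 21,000,000 bits/s
time = 70,080,000,000 / 21,000,000 = 3,337.143 s
3,337.143 s / 60 = 55.62 minutes

55.62 minutes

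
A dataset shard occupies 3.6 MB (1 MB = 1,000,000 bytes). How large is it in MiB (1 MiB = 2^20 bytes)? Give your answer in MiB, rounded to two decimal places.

3.43 MiB

3.6 MB × 1,000,000 bytes/MB = 3,600,000 bytes
1 MiB = 1,048,576 bytes
3,600,000 / 1,048,576 = 3.43 MiB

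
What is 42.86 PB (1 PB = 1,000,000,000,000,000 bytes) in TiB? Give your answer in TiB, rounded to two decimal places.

42.86 PB × 1,000,000,000,000,000 bytes/PB = 42,860,000,000,000,000 bytes
1 TiB = 1,099,511,627,776 bytes
42,860,000,000,000,000 / 1,099,511,627,776 = 38,980.94 TiB

38,980.94 TiB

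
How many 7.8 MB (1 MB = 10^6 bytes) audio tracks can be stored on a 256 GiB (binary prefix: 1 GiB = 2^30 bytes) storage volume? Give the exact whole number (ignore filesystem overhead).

Capacity: 256 GiB = 274,877,906,944 bytes
Per item: 7.8 MB = 7,800,000 bytes
⌊274,877,906,944 / 7,800,000⌋ = 35,240

35,240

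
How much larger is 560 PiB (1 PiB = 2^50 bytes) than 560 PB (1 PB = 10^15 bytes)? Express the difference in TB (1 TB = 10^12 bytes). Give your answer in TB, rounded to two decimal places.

560 PiB = 560 × 1,125,899,906,842,624 = 630,503,947,831,869,440 bytes
560 PB = 560 × 1,000,000,000,000,000 = 560,000,000,000,000,000 bytes
difference = 70,503,947,831,869,440 bytes
70,503,947,831,869,440 / 1,000,000,000,000 = 70,503.95 TB

70,503.95 TB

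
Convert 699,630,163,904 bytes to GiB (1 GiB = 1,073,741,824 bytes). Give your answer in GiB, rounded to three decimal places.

651.581 GiB

699,630,163,904 bytes given.
1 GiB = 1,073,741,824 bytes
699,630,163,904 / 1,073,741,824 = 651.581 GiB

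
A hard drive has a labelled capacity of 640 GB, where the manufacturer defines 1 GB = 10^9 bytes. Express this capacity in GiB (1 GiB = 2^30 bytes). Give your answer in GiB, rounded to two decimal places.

640 GB = 640 × 10^9 bytes = 640,000,000,000 bytes
1 GiB = 2^30 bytes = 1,073,741,824 bytes
640,000,000,000 / 1,073,741,824 = 596.05 GiB

596.05 GiB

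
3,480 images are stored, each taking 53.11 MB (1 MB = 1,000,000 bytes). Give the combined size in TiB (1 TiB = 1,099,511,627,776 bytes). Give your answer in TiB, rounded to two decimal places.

Total = 3,480 × 53.11 MB = 184822.8 MB
= 184822.8 × 1,000,000 bytes = 184,822,800,000 bytes
1 TiB = 1,099,511,627,776 bytes
184,822,800,000 / 1,099,511,627,776 = 0.17 TiB

0.17 TiB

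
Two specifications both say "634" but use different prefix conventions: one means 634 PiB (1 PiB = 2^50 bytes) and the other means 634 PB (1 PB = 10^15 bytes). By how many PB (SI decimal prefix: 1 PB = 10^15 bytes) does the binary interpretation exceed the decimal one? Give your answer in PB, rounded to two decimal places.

79.82 PB

634 PiB = 634 × 1,125,899,906,842,624 = 713,820,540,938,223,616 bytes
634 PB = 634 × 1,000,000,000,000,000 = 634,000,000,000,000,000 bytes
difference = 79,820,540,938,223,616 bytes
79,820,540,938,223,616 / 1,000,000,000,000,000 = 79.82 PB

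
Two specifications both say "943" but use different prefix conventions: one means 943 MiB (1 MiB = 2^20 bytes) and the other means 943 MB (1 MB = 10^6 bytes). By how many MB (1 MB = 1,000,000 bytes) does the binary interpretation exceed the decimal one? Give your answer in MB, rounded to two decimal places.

45.81 MB

943 MiB = 943 × 1,048,576 = 988,807,168 bytes
943 MB = 943 × 1,000,000 = 943,000,000 bytes
difference = 45,807,168 bytes
45,807,168 / 1,000,000 = 45.81 MB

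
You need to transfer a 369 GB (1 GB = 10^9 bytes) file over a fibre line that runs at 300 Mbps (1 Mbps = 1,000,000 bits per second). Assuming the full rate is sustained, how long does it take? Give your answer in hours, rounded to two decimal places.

2.73 hours

369 GB = 369,000,000,000 bytes = 2,952,000,000,000 bits
300 Mbps = 300,000,000 bits/s
time = 2,952,000,000,000 / 300,000,000 = 9,840.0000 s
9,840.0000 s / 3600 = 2.73 hours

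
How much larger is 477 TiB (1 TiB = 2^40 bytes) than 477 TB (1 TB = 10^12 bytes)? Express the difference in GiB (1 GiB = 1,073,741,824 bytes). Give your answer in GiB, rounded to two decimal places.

477 TiB = 477 × 1,099,511,627,776 = 524,467,046,449,152 bytes
477 TB = 477 × 1,000,000,000,000 = 477,000,000,000,000 bytes
difference = 47,467,046,449,152 bytes
47,467,046,449,152 / 1,073,741,824 = 44,207.13 GiB

44,207.13 GiB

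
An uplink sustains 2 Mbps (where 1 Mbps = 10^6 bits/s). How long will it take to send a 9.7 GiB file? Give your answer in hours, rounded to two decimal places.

9.7 GiB = 10,415,295,692.8 bytes = 83,322,365,542.4 bits
2 Mbps = 2,000,000 bits/s
time = 83,322,365,542.4 / 2,000,000 = 41,661.1828 s
41,661.1828 s / 3600 = 11.57 hours

11.57 hours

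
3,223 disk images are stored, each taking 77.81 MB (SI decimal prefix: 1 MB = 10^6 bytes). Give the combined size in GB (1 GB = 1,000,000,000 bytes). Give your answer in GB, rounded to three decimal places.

250.782 GB

Total = 3,223 × 77.81 MB = 250781.63 MB
= 250781.63 × 1,000,000 bytes = 250,781,630,000 bytes
1 GB = 1,000,000,000 bytes
250,781,630,000 / 1,000,000,000 = 250.782 GB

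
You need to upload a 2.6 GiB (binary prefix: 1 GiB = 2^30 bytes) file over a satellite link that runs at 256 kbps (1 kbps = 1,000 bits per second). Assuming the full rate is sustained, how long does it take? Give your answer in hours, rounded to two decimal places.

2.6 GiB = 2,791,728,742.4 bytes = 22,333,829,939.2 bits
256 kbps = 256,000 bits/s
time = 22,333,829,939.2 / 256,000 = 87,241.5232 s
87,241.5232 s / 3600 = 24.23 hours

24.23 hours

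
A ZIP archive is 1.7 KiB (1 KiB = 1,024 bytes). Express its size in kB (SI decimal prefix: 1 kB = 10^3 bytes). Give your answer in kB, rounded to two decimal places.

1.7 KiB × 1,024 bytes/KiB = 1,740.8 bytes
1 kB = 1,000 bytes
1,740.8 / 1,000 = 1.74 kB

1.74 kB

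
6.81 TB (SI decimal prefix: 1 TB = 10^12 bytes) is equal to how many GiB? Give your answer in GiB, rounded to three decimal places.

6,342.307 GiB

6.81 TB × 1,000,000,000,000 bytes/TB = 6,810,000,000,000 bytes
1 GiB = 2^30 bytes = 1,073,741,824 bytes
6,810,000,000,000 / 1,073,741,824 = 6,342.307 GiB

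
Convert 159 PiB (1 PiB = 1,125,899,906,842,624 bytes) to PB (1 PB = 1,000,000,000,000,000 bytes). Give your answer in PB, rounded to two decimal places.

179.02 PB

159 PiB = 159 × 2^50 bytes = 179,018,085,187,977,216 bytes
1 PB = 10^15 bytes = 1,000,000,000,000,000 bytes
179,018,085,187,977,216 / 1,000,000,000,000,000 = 179.02 PB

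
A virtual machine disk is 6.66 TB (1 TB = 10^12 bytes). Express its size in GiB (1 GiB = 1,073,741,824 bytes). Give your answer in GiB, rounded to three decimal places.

6.66 TB × 1,000,000,000,000 bytes/TB = 6,660,000,000,000 bytes
1 GiB = 2^30 bytes = 1,073,741,824 bytes
6,660,000,000,000 / 1,073,741,824 = 6,202.608 GiB

6,202.608 GiB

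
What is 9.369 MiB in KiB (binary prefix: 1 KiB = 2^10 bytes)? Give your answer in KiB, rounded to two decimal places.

9,593.86 KiB

9.369 MiB = 9.369 × 2^20 bytes = 9,824,108.544 bytes
1 KiB = 1,024 bytes
9,824,108.544 / 1,024 = 9,593.86 KiB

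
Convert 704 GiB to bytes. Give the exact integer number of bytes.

755,914,244,096 bytes

704 × 1,073,741,824 = 755,914,244,096 bytes  (1 GiB = 2^30 bytes)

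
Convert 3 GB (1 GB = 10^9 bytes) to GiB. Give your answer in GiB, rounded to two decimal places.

3 GB = 3 × 10^9 bytes = 3,000,000,000 bytes
1 GiB = 1,073,741,824 bytes
3,000,000,000 / 1,073,741,824 = 2.79 GiB

2.79 GiB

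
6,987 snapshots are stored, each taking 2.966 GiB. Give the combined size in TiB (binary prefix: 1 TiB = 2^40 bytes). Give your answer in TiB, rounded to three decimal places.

Total = 6,987 × 2.966 GiB = 20723.442 GiB
= 20723.442 × 1,073,741,824 bytes = 22,251,626,412,638.208 bytes
1 TiB = 1,099,511,627,776 bytes
22,251,626,412,638.208 / 1,099,511,627,776 = 20.238 TiB

20.238 TiB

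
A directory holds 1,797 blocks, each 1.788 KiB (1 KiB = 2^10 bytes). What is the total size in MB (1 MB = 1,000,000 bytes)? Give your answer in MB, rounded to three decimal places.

3.290 MB

Total = 1,797 × 1.788 KiB = 3213.036 KiB
= 3213.036 × 1,024 bytes = 3,290,148.864 bytes
1 MB = 1,000,000 bytes
3,290,148.864 / 1,000,000 = 3.290 MB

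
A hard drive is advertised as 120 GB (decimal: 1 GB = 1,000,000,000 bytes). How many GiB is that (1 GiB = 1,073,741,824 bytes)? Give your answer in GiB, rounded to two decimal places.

120 GB = 120 × 10^9 bytes = 120,000,000,000 bytes
1 GiB = 2^30 bytes = 1,073,741,824 bytes
120,000,000,000 / 1,073,741,824 = 111.76 GiB

111.76 GiB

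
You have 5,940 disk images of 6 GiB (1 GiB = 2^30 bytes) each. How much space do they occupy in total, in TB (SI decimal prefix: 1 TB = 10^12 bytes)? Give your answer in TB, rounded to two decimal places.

38.27 TB

Total = 5,940 × 6 GiB = 35,640 GiB
= 35,640 × 1,073,741,824 bytes = 38,268,158,607,360 bytes
1 TB = 1,000,000,000,000 bytes
38,268,158,607,360 / 1,000,000,000,000 = 38.27 TB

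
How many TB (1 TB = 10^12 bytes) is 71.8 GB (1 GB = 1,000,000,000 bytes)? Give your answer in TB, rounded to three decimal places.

71.8 GB × 1,000,000,000 bytes/GB = 71,800,000,000 bytes
1 TB = 1,000,000,000,000 bytes
71,800,000,000 / 1,000,000,000,000 = 0.072 TB

0.072 TB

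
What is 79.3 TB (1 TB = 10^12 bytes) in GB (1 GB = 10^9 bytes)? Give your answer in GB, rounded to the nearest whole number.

79,300 GB

79.3 TB = 79.3 × 10^12 bytes = 79,300,000,000,000 bytes
1 GB = 10^9 bytes = 1,000,000,000 bytes
79,300,000,000,000 / 1,000,000,000 = 79,300 GB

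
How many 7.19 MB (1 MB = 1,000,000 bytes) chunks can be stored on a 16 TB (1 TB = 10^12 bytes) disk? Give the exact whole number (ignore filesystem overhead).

2,225,312

Capacity: 16 TB = 16,000,000,000,000 bytes
Per item: 7.19 MB = 7,190,000 bytes
⌊16,000,000,000,000 / 7,190,000⌋ = 2,225,312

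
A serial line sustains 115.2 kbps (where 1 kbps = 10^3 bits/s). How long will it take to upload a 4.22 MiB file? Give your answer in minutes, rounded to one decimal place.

4.22 MiB = 4,424,990.72 bytes = 35,399,925.76 bits
115.2 kbps = 115,200 bits/s
time = 35,399,925.76 / 115,200 = 307.29 s
307.29 s / 60 = 5.1 minutes

5.1 minutes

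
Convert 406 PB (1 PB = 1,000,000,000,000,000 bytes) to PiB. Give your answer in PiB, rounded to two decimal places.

406 PB = 406 × 10^15 bytes = 406,000,000,000,000,000 bytes
1 PiB = 1,125,899,906,842,624 bytes
406,000,000,000,000,000 / 1,125,899,906,842,624 = 360.60 PiB

360.60 PiB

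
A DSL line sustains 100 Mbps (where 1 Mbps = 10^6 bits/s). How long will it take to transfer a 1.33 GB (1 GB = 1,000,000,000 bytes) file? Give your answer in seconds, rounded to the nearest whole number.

1.33 GB = 1,330,000,000 bytes = 10,640,000,000 bits
100 Mbps = 100,000,000 bits/s
time = 10,640,000,000 / 100,000,000 = 106 s

106 seconds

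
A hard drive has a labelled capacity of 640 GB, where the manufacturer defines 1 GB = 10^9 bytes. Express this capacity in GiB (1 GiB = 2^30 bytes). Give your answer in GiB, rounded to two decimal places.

596.05 GiB

640 GB = 640 × 10^9 bytes = 640,000,000,000 bytes
1 GiB = 1,073,741,824 bytes
640,000,000,000 / 1,073,741,824 = 596.05 GiB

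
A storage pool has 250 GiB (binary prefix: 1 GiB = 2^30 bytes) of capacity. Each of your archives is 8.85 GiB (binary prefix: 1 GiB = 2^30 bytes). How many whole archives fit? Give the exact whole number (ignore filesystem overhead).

Capacity: 250 GiB = 268,435,456,000 bytes
Per item: 8.85 GiB = 9,502,615,142.4 bytes
⌊268,435,456,000 / 9,502,615,142.4⌋ = 28

28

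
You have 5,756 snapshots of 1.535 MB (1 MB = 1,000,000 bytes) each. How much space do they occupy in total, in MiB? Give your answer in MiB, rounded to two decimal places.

8,426.15 MiB

Total = 5,756 × 1.535 MB = 8835.46 MB
= 8835.46 × 1,000,000 bytes = 8,835,460,000 bytes
1 MiB = 1,048,576 bytes
8,835,460,000 / 1,048,576 = 8,426.15 MiB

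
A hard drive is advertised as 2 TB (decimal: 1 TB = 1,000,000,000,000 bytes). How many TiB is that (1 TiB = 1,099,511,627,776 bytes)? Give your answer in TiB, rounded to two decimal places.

1.82 TiB

2 TB × 1,000,000,000,000 bytes/TB = 2,000,000,000,000 bytes
1 TiB = 2^40 bytes = 1,099,511,627,776 bytes
2,000,000,000,000 / 1,099,511,627,776 = 1.82 TiB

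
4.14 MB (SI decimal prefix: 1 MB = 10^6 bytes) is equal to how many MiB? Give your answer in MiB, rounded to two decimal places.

3.95 MiB

4.14 MB × 1,000,000 bytes/MB = 4,140,000 bytes
1 MiB = 1,048,576 bytes
4,140,000 / 1,048,576 = 3.95 MiB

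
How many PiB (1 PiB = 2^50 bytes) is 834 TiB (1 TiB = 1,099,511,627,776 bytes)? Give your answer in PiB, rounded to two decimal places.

0.81 PiB

834 TiB = 834 × 2^40 bytes = 916,992,697,565,184 bytes
1 PiB = 1,125,899,906,842,624 bytes
916,992,697,565,184 / 1,125,899,906,842,624 = 0.81 PiB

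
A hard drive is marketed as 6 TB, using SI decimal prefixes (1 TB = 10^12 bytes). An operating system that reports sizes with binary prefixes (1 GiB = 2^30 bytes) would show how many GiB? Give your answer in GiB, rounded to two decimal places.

5,587.94 GiB

6 TB = 6 × 10^12 bytes = 6,000,000,000,000 bytes
1 GiB = 2^30 bytes = 1,073,741,824 bytes
6,000,000,000,000 / 1,073,741,824 = 5,587.94 GiB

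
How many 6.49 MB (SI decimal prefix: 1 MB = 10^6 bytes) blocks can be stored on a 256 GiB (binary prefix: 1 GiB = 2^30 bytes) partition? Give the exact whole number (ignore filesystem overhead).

Capacity: 256 GiB = 274,877,906,944 bytes
Per item: 6.49 MB = 6,490,000 bytes
⌊274,877,906,944 / 6,490,000⌋ = 42,354

42,354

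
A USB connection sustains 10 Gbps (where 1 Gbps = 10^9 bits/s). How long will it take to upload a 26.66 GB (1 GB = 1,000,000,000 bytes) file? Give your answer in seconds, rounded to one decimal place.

26.66 GB = 26,660,000,000 bytes = 213,280,000,000 bits
10 Gbps = 10,000,000,000 bits/s
time = 213,280,000,000 / 10,000,000,000 = 21.3 s

21.3 seconds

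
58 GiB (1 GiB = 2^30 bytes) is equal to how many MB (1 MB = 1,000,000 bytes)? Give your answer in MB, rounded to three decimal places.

58 GiB = 58 × 2^30 bytes = 62,277,025,792 bytes
1 MB = 10^6 bytes = 1,000,000 bytes
62,277,025,792 / 1,000,000 = 62,277.026 MB

62,277.026 MB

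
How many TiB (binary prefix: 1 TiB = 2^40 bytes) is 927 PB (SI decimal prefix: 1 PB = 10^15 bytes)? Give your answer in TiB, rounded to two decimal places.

843,101.59 TiB

927 PB = 927 × 10^15 bytes = 927,000,000,000,000,000 bytes
1 TiB = 2^40 bytes = 1,099,511,627,776 bytes
927,000,000,000,000,000 / 1,099,511,627,776 = 843,101.59 TiB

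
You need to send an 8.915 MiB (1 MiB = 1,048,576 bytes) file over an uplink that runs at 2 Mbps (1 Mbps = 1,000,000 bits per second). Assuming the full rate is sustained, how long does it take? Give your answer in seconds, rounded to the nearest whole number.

8.915 MiB = 9,348,055.04 bytes = 74,784,440.32 bits
2 Mbps = 2,000,000 bits/s
time = 74,784,440.32 / 2,000,000 = 37 s

37 seconds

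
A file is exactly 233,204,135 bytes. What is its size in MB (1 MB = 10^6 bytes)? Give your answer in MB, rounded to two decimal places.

233.20 MB

233,204,135 bytes given.
1 MB = 1,000,000 bytes
233,204,135 / 1,000,000 = 233.20 MB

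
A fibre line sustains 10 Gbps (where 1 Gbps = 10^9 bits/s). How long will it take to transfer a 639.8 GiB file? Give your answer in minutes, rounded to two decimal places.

639.8 GiB = 686,980,018,995.2 bytes = 5,495,840,151,961.6 bits
10 Gbps = 10,000,000,000 bits/s
time = 5,495,840,151,961.6 / 10,000,000,000 = 549.584 s
549.584 s / 60 = 9.16 minutes

9.16 minutes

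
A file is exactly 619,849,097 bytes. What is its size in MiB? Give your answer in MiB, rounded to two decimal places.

619,849,097 bytes given.
1 MiB = 2^20 bytes = 1,048,576 bytes
619,849,097 / 1,048,576 = 591.13 MiB

591.13 MiB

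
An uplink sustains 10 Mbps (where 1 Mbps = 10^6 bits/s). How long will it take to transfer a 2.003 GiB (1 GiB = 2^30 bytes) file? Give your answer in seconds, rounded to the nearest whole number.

2.003 GiB = 2,150,704,873.472 bytes = 17,205,638,987.776 bits
10 Mbps = 10,000,000 bits/s
time = 17,205,638,987.776 / 10,000,000 = 1,721 s

1,721 seconds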